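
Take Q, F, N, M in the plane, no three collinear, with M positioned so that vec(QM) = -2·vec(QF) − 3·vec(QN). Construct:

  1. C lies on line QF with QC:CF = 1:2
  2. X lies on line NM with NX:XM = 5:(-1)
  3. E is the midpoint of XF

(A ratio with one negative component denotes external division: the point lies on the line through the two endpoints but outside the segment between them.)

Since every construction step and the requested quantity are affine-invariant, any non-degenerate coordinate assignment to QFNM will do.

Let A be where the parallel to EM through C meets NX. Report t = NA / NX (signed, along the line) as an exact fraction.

t = 19/45

Assign Q = (0, 0), F = (1, 0), N = (0, 1), M = (-2, -3) — the answer is frame-independent, so this choice is without loss of generality.
1. C lies on line QF with QC:CF = 1:2 ⇒ C = (1/3, 0)
2. X lies on line NM with NX:XM = 5:(-1) ⇒ X = (-5/2, -4)
3. E is the midpoint of XF ⇒ E = (-3/4, -2)
through C parallel to EM: direction (-5/4, -1); meets NX at A = (-19/18, -10/9)
A = N + t·(X−N) with t = 19/45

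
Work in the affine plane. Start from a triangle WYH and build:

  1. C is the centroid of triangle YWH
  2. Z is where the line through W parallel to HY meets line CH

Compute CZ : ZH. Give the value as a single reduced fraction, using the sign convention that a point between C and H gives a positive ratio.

Work in coordinates with W = (0, 0), Y = (1, 0), H = (0, 1).
1. C is the centroid of triangle YWH ⇒ C = (1/3, 1/3)
2. Z is where the line through W parallel to HY meets line CH ⇒ Z = (1, -1)
Z = C + t·(H−C) with t = -2, so CZ:ZH = t:(1−t) = -2:3

CZ:ZH = -2/3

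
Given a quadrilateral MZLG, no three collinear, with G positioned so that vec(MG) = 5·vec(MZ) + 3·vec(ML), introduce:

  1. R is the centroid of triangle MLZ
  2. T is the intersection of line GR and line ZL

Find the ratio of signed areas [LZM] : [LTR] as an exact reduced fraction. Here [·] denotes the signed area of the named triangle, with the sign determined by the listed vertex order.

Set M = (0, 0), Z = (1, 0), L = (0, 1), G = (5, 3); any affine frame gives the same invariant.
1. R is the centroid of triangle MLZ ⇒ R = (1/3, 1/3)
2. T is the intersection of line GR and line ZL ⇒ T = (6/11, 5/11)
2·[LZM] = -1, 2·[LTR] = -2/11
[LZM]:[LTR] = -1:-2/11 = 11/2

[LZM]:[LTR] = 11/2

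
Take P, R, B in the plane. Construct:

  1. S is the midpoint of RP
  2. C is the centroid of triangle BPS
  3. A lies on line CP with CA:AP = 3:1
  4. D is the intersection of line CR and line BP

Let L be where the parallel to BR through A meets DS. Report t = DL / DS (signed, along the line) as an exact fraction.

Work in coordinates with P = (0, 0), R = (1, 0), B = (0, 1).
1. S is the midpoint of RP ⇒ S = (1/2, 0)
2. C is the centroid of triangle BPS ⇒ C = (1/6, 1/3)
3. A lies on line CP with CA:AP = 3:1 ⇒ A = (1/24, 1/12)
4. D is the intersection of line CR and line BP ⇒ D = (0, 2/5)
through A parallel to BR: direction (1, -1); meets DS at L = (-11/8, 3/2)
L = D + t·(S−D) with t = -11/4

t = -11/4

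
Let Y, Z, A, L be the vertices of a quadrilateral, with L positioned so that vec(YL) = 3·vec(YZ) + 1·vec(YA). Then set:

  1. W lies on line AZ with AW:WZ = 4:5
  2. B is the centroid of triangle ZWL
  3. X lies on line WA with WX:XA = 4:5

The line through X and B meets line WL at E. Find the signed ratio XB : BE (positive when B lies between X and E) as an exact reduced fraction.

XB:BE = -31/15

Set Y = (0, 0), Z = (1, 0), A = (0, 1), L = (3, 1); any affine frame gives the same invariant.
1. W lies on line AZ with AW:WZ = 4:5 ⇒ W = (4/9, 5/9)
2. B is the centroid of triangle ZWL ⇒ B = (40/27, 14/27)
3. X lies on line WA with WX:XA = 4:5 ⇒ X = (20/81, 61/81)
line XB meets WL at E = (740/837, 529/837)
B = X + t·(E−X) with t = 31/16, so XB:BE = 31/16:-15/16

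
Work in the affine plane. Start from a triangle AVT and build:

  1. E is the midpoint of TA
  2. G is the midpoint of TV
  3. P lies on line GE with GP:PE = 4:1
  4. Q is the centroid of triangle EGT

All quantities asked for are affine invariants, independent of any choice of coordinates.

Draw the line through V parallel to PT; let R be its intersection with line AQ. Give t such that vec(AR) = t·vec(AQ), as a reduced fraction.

t = 10/3

Work in coordinates with A = (0, 0), V = (1, 0), T = (0, 1).
1. E is the midpoint of TA ⇒ E = (0, 1/2)
2. G is the midpoint of TV ⇒ G = (1/2, 1/2)
3. P lies on line GE with GP:PE = 4:1 ⇒ P = (1/10, 1/2)
4. Q is the centroid of triangle EGT ⇒ Q = (1/6, 2/3)
through V parallel to PT: direction (-1/10, 1/2); meets AQ at R = (5/9, 20/9)
R = A + t·(Q−A) with t = 10/3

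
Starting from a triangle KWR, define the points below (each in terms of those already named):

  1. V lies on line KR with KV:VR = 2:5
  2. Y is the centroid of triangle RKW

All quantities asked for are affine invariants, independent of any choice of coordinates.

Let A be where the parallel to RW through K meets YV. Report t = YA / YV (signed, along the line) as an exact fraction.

Work in coordinates with K = (0, 0), W = (1, 0), R = (0, 1).
1. V lies on line KR with KV:VR = 2:5 ⇒ V = (0, 2/7)
2. Y is the centroid of triangle RKW ⇒ Y = (1/3, 1/3)
through K parallel to RW: direction (1, -1); meets YV at A = (-1/4, 1/4)
A = Y + t·(V−Y) with t = 7/4

t = 7/4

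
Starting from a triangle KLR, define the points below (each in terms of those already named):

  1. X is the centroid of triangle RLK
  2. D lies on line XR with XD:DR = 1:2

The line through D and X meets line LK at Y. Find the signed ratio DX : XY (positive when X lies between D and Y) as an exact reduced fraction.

Set K = (0, 0), L = (1, 0), R = (0, 1); any affine frame gives the same invariant.
1. X is the centroid of triangle RLK ⇒ X = (1/3, 1/3)
2. D lies on line XR with XD:DR = 1:2 ⇒ D = (2/9, 5/9)
line DX meets LK at Y = (1/2, 0)
X = D + t·(Y−D) with t = 2/5, so DX:XY = 2/5:3/5

DX:XY = 2/3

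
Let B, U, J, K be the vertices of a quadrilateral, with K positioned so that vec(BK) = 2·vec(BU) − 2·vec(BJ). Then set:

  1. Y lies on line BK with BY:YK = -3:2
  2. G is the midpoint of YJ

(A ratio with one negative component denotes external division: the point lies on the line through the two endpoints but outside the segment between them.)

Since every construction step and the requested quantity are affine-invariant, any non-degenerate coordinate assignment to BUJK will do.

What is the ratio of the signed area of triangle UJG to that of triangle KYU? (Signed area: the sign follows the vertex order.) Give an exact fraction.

Choose coordinates B = (0, 0), U = (1, 0), J = (0, 1), K = (2, -2).
1. Y lies on line BK with BY:YK = -3:2 ⇒ Y = (6, -6)
2. G is the midpoint of YJ ⇒ G = (3, -5/2)
2·[UJG] = 1/2, 2·[KYU] = 4
[UJG]:[KYU] = 1/2:4 = 1/8

[UJG]:[KYU] = 1/8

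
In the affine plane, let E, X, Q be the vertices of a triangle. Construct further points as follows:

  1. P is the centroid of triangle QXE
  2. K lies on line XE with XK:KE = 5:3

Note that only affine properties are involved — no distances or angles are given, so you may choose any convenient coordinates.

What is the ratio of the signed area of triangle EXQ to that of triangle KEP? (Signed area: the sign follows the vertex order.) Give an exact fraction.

Work in coordinates with E = (0, 0), X = (1, 0), Q = (0, 1).
1. P is the centroid of triangle QXE ⇒ P = (1/3, 1/3)
2. K lies on line XE with XK:KE = 5:3 ⇒ K = (3/8, 0)
2·[EXQ] = 1, 2·[KEP] = -1/8
[EXQ]:[KEP] = 1:-1/8 = -8

[EXQ]:[KEP] = -8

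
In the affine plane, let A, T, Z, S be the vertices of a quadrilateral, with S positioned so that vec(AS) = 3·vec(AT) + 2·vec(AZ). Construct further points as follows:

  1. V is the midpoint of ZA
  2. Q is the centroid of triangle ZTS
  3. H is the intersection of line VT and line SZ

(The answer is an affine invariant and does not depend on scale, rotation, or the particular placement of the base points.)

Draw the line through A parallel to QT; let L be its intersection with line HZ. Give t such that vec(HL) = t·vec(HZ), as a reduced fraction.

Choose coordinates A = (0, 0), T = (1, 0), Z = (0, 1), S = (3, 2).
1. V is the midpoint of ZA ⇒ V = (0, 1/2)
2. Q is the centroid of triangle ZTS ⇒ Q = (4/3, 1)
3. H is the intersection of line VT and line SZ ⇒ H = (-3/5, 4/5)
through A parallel to QT: direction (-1/3, -1); meets HZ at L = (3/8, 9/8)
L = H + t·(Z−H) with t = 13/8

t = 13/8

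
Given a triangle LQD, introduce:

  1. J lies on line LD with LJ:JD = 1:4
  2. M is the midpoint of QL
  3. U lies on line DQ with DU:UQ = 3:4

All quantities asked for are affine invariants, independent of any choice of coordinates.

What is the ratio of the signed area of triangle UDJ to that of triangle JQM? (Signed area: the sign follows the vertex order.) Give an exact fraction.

[UDJ]:[JQM] = -24/7

Set L = (0, 0), Q = (1, 0), D = (0, 1); any affine frame gives the same invariant.
1. J lies on line LD with LJ:JD = 1:4 ⇒ J = (0, 1/5)
2. M is the midpoint of QL ⇒ M = (1/2, 0)
3. U lies on line DQ with DU:UQ = 3:4 ⇒ U = (3/7, 4/7)
2·[UDJ] = 12/35, 2·[JQM] = -1/10
[UDJ]:[JQM] = 12/35:-1/10 = -24/7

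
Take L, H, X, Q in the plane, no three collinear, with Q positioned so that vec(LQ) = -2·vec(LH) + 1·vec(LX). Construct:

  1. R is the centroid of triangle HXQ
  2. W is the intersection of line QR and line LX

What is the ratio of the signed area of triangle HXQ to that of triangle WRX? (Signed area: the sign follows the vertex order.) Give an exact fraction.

Work in coordinates with L = (0, 0), H = (1, 0), X = (0, 1), Q = (-2, 1).
1. R is the centroid of triangle HXQ ⇒ R = (-1/3, 2/3)
2. W is the intersection of line QR and line LX ⇒ W = (0, 3/5)
2·[HXQ] = 2, 2·[WRX] = -2/15
[HXQ]:[WRX] = 2:-2/15 = -15

[HXQ]:[WRX] = -15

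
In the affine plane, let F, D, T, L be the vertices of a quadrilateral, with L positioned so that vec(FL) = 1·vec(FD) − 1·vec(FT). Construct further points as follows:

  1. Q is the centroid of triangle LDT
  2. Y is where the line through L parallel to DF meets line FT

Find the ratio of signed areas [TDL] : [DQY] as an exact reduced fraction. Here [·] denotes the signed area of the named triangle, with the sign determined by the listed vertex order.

[TDL]:[DQY] = -3

Set F = (0, 0), D = (1, 0), T = (0, 1), L = (1, -1); any affine frame gives the same invariant.
1. Q is the centroid of triangle LDT ⇒ Q = (2/3, 0)
2. Y is where the line through L parallel to DF meets line FT ⇒ Y = (0, -1)
2·[TDL] = -1, 2·[DQY] = 1/3
[TDL]:[DQY] = -1:1/3 = -3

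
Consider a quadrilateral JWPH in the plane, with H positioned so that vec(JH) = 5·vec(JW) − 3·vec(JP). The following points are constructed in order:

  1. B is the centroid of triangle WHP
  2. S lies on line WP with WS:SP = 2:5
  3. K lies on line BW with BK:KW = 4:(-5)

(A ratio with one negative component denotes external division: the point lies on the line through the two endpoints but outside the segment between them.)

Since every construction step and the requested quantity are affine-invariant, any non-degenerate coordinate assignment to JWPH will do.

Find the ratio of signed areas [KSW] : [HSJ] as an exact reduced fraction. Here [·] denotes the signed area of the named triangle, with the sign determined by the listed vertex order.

Choose coordinates J = (0, 0), W = (1, 0), P = (0, 1), H = (5, -3).
1. B is the centroid of triangle WHP ⇒ B = (2, -2/3)
2. S lies on line WP with WS:SP = 2:5 ⇒ S = (5/7, 2/7)
3. K lies on line BW with BK:KW = 4:(-5) ⇒ K = (6, -10/3)
2·[KSW] = 10/21, 2·[HSJ] = 25/7
[KSW]:[HSJ] = 10/21:25/7 = 2/15

[KSW]:[HSJ] = 2/15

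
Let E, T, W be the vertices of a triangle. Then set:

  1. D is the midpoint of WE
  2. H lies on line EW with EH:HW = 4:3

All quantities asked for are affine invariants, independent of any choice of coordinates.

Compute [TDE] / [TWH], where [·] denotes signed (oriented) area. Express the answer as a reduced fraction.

[TDE]:[TWH] = 7/6

Work in coordinates with E = (0, 0), T = (1, 0), W = (0, 1).
1. D is the midpoint of WE ⇒ D = (0, 1/2)
2. H lies on line EW with EH:HW = 4:3 ⇒ H = (0, 4/7)
2·[TDE] = 1/2, 2·[TWH] = 3/7
[TDE]:[TWH] = 1/2:3/7 = 7/6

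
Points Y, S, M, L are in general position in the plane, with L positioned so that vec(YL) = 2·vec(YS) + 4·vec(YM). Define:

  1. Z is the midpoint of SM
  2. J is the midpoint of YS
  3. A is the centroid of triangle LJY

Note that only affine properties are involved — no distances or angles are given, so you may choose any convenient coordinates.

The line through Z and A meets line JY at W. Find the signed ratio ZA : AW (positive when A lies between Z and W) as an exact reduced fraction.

ZA:AW = -5/8

Choose coordinates Y = (0, 0), S = (1, 0), M = (0, 1), L = (2, 4).
1. Z is the midpoint of SM ⇒ Z = (1/2, 1/2)
2. J is the midpoint of YS ⇒ J = (1/2, 0)
3. A is the centroid of triangle LJY ⇒ A = (5/6, 4/3)
line ZA meets JY at W = (3/10, 0)
A = Z + t·(W−Z) with t = -5/3, so ZA:AW = -5/3:8/3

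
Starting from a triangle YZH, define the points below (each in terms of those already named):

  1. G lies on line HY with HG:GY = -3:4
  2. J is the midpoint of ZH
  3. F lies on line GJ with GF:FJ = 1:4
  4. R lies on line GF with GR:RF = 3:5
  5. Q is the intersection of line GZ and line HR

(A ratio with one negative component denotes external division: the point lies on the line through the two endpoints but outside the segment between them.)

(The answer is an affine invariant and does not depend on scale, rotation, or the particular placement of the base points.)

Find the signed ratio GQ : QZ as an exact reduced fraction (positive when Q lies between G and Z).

GQ:QZ = 3/74

Assign Y = (0, 0), Z = (1, 0), H = (0, 1) — the answer is frame-independent, so this choice is without loss of generality.
1. G lies on line HY with HG:GY = -3:4 ⇒ G = (0, 4)
2. J is the midpoint of ZH ⇒ J = (1/2, 1/2)
3. F lies on line GJ with GF:FJ = 1:4 ⇒ F = (1/10, 33/10)
4. R lies on line GF with GR:RF = 3:5 ⇒ R = (3/80, 299/80)
5. Q is the intersection of line GZ and line HR ⇒ Q = (3/77, 296/77)
Q = G + t·(Z−G) with t = 3/77, so GQ:QZ = t:(1−t) = 3/77:74/77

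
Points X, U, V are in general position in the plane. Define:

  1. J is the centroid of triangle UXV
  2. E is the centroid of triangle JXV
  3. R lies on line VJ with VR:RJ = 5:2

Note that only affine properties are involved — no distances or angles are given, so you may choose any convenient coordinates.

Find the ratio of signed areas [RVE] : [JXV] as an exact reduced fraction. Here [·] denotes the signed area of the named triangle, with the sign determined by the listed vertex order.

Work in coordinates with X = (0, 0), U = (1, 0), V = (0, 1).
1. J is the centroid of triangle UXV ⇒ J = (1/3, 1/3)
2. E is the centroid of triangle JXV ⇒ E = (1/9, 4/9)
3. R lies on line VJ with VR:RJ = 5:2 ⇒ R = (5/21, 11/21)
2·[RVE] = 5/63, 2·[JXV] = -1/3
[RVE]:[JXV] = 5/63:-1/3 = -5/21

[RVE]:[JXV] = -5/21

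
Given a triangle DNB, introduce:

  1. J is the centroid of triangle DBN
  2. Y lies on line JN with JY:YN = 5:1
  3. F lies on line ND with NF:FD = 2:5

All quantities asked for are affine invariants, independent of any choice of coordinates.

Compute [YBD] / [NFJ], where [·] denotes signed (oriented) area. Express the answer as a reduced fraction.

[YBD]:[NFJ] = -28/3

Assign D = (0, 0), N = (1, 0), B = (0, 1) — the answer is frame-independent, so this choice is without loss of generality.
1. J is the centroid of triangle DBN ⇒ J = (1/3, 1/3)
2. Y lies on line JN with JY:YN = 5:1 ⇒ Y = (8/9, 1/18)
3. F lies on line ND with NF:FD = 2:5 ⇒ F = (5/7, 0)
2·[YBD] = 8/9, 2·[NFJ] = -2/21
[YBD]:[NFJ] = 8/9:-2/21 = -28/3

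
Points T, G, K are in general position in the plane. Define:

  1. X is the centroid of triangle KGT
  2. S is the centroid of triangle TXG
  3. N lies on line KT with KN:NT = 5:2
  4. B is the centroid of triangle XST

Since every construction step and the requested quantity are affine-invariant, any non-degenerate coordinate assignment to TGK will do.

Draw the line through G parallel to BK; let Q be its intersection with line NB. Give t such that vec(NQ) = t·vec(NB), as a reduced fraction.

Work in coordinates with T = (0, 0), G = (1, 0), K = (0, 1).
1. X is the centroid of triangle KGT ⇒ X = (1/3, 1/3)
2. S is the centroid of triangle TXG ⇒ S = (4/9, 1/9)
3. N lies on line KT with KN:NT = 5:2 ⇒ N = (0, 2/7)
4. B is the centroid of triangle XST ⇒ B = (7/27, 4/27)
through G parallel to BK: direction (-7/27, 23/27); meets NB at Q = (49/45, -92/315)
Q = N + t·(B−N) with t = 21/5

t = 21/5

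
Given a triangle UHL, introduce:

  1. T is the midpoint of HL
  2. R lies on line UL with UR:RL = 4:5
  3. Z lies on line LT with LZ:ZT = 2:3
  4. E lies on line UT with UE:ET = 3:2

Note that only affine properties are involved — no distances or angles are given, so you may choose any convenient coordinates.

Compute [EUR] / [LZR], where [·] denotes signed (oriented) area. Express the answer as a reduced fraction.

Work in coordinates with U = (0, 0), H = (1, 0), L = (0, 1).
1. T is the midpoint of HL ⇒ T = (1/2, 1/2)
2. R lies on line UL with UR:RL = 4:5 ⇒ R = (0, 4/9)
3. Z lies on line LT with LZ:ZT = 2:3 ⇒ Z = (1/5, 4/5)
4. E lies on line UT with UE:ET = 3:2 ⇒ E = (3/10, 3/10)
2·[EUR] = -2/15, 2·[LZR] = -1/9
[EUR]:[LZR] = -2/15:-1/9 = 6/5

[EUR]:[LZR] = 6/5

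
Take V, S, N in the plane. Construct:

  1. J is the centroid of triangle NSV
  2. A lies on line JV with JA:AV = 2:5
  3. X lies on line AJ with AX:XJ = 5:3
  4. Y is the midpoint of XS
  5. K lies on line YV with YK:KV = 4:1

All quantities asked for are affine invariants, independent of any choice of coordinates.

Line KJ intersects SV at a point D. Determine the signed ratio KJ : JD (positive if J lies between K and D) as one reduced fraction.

KJ:JD = -51/56

Assign V = (0, 0), S = (1, 0), N = (0, 1) — the answer is frame-independent, so this choice is without loss of generality.
1. J is the centroid of triangle NSV ⇒ J = (1/3, 1/3)
2. A lies on line JV with JA:AV = 2:5 ⇒ A = (5/21, 5/21)
3. X lies on line AJ with AX:XJ = 5:3 ⇒ X = (25/84, 25/84)
4. Y is the midpoint of XS ⇒ Y = (109/168, 25/168)
5. K lies on line YV with YK:KV = 4:1 ⇒ K = (109/840, 5/168)
line KJ meets SV at D = (28/255, 0)
J = K + t·(D−K) with t = -51/5, so KJ:JD = -51/5:56/5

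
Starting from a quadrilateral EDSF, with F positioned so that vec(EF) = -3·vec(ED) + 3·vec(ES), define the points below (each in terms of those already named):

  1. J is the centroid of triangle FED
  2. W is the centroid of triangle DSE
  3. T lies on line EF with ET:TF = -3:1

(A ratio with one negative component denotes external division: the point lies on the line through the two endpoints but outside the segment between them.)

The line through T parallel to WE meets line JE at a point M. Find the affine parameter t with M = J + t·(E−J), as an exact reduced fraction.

t = -22/5

Set E = (0, 0), D = (1, 0), S = (0, 1), F = (-3, 3); any affine frame gives the same invariant.
1. J is the centroid of triangle FED ⇒ J = (-2/3, 1)
2. W is the centroid of triangle DSE ⇒ W = (1/3, 1/3)
3. T lies on line EF with ET:TF = -3:1 ⇒ T = (-9/2, 9/2)
through T parallel to WE: direction (-1/3, -1/3); meets JE at M = (-18/5, 27/5)
M = J + t·(E−J) with t = -22/5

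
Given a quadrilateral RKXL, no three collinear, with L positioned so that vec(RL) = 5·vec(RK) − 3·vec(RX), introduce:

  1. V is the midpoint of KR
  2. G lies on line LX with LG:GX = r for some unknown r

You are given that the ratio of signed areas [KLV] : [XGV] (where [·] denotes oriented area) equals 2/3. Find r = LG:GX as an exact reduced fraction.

Work in coordinates with R = (0, 0), K = (1, 0), X = (0, 1), L = (5, -3).
1. V is the midpoint of KR ⇒ V = (1/2, 0)
2. With LG:GX = r, write λ = r/(r+1) so G = L + λ·(X−L); G is affine-linear in λ
Every point depending on G is an affine combination of G and λ-independent points, so each such coordinate is linear in λ; the λ² term in each signed area is a multiple of (X−L)×(X−L) = 0, so 2·[KLV] and 2·[XGV] are each linear in λ. Evaluating at λ=0 and λ=1:
  2·[KLV] = -3/2,   2·[XGV] = 3·λ − 3
So [KLV]:[XGV] = (-3/2) / (3·λ − 3). Setting this equal to 2/3:
  -3/2 = 2/3·(3·λ − 3)  ⇒  λ = 1/4
Then r = λ/(1−λ) = (1/4)/(3/4) = 1/3. Check: with r = 1/3, G = (15/4, -2) and [KLV]:[XGV] = 2/3 as required.

r = 1/3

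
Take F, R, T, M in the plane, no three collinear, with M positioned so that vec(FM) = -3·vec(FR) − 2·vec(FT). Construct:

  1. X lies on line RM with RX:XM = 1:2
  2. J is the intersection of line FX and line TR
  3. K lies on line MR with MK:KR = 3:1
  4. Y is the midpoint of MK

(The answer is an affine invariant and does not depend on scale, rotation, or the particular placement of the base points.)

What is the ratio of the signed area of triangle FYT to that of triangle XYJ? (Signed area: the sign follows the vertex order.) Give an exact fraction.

Work in coordinates with F = (0, 0), R = (1, 0), T = (0, 1), M = (-3, -2).
1. X lies on line RM with RX:XM = 1:2 ⇒ X = (-1/3, -2/3)
2. J is the intersection of line FX and line TR ⇒ J = (1/3, 2/3)
3. K lies on line MR with MK:KR = 3:1 ⇒ K = (0, -1/2)
4. Y is the midpoint of MK ⇒ Y = (-3/2, -5/4)
2·[FYT] = -3/2, 2·[XYJ] = -7/6
[FYT]:[XYJ] = -3/2:-7/6 = 9/7

[FYT]:[XYJ] = 9/7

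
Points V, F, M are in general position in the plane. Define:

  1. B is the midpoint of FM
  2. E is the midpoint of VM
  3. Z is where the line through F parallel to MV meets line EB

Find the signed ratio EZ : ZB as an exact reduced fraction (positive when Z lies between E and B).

Set V = (0, 0), F = (1, 0), M = (0, 1); any affine frame gives the same invariant.
1. B is the midpoint of FM ⇒ B = (1/2, 1/2)
2. E is the midpoint of VM ⇒ E = (0, 1/2)
3. Z is where the line through F parallel to MV meets line EB ⇒ Z = (1, 1/2)
Z = E + t·(B−E) with t = 2, so EZ:ZB = t:(1−t) = 2:-1

EZ:ZB = -2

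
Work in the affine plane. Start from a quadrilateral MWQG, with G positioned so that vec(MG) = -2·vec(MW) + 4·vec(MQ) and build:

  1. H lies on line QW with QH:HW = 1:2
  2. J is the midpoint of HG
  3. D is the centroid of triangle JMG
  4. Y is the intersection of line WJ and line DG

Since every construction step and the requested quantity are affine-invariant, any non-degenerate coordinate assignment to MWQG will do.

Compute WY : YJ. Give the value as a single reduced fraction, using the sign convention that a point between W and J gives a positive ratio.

WY:YJ = -13/4

Work in coordinates with M = (0, 0), W = (1, 0), Q = (0, 1), G = (-2, 4).
1. H lies on line QW with QH:HW = 1:2 ⇒ H = (1/3, 2/3)
2. J is the midpoint of HG ⇒ J = (-5/6, 7/3)
3. D is the centroid of triangle JMG ⇒ D = (-17/18, 19/9)
4. Y is the intersection of line WJ and line DG ⇒ Y = (-89/54, 91/27)
Y = W + t·(J−W) with t = 13/9, so WY:YJ = t:(1−t) = 13/9:-4/9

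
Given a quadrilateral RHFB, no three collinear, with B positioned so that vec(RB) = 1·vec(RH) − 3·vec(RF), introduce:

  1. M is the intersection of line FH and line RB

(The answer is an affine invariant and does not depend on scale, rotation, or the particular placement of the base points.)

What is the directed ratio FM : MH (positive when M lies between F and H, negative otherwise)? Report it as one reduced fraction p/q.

Choose coordinates R = (0, 0), H = (1, 0), F = (0, 1), B = (1, -3).
1. M is the intersection of line FH and line RB ⇒ M = (-1/2, 3/2)
M = F + t·(H−F) with t = -1/2, so FM:MH = t:(1−t) = -1/2:3/2

FM:MH = -1/3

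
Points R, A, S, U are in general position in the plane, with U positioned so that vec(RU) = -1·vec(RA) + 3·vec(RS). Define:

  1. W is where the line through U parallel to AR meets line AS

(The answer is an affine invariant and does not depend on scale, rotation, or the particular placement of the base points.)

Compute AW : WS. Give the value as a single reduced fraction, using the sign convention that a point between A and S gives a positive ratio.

Assign R = (0, 0), A = (1, 0), S = (0, 1), U = (-1, 3) — the answer is frame-independent, so this choice is without loss of generality.
1. W is where the line through U parallel to AR meets line AS ⇒ W = (-2, 3)
W = A + t·(S−A) with t = 3, so AW:WS = t:(1−t) = 3:-2

AW:WS = -3/2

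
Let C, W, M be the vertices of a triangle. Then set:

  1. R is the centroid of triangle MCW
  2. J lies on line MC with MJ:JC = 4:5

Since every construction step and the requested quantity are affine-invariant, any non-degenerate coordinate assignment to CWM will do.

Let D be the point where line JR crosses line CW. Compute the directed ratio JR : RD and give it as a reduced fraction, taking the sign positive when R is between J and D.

JR:RD = 2/3

Assign C = (0, 0), W = (1, 0), M = (0, 1) — the answer is frame-independent, so this choice is without loss of generality.
1. R is the centroid of triangle MCW ⇒ R = (1/3, 1/3)
2. J lies on line MC with MJ:JC = 4:5 ⇒ J = (0, 5/9)
line JR meets CW at D = (5/6, 0)
R = J + t·(D−J) with t = 2/5, so JR:RD = 2/5:3/5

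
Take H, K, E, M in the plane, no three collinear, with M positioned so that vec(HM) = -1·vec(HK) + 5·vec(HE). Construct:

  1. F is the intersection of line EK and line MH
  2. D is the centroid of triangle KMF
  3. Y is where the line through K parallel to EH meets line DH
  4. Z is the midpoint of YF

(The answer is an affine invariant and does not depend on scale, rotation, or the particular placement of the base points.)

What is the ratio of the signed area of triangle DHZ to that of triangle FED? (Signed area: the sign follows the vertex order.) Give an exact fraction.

[DHZ]:[FED] = -5/6

Choose coordinates H = (0, 0), K = (1, 0), E = (0, 1), M = (-1, 5).
1. F is the intersection of line EK and line MH ⇒ F = (-1/4, 5/4)
2. D is the centroid of triangle KMF ⇒ D = (-1/12, 25/12)
3. Y is where the line through K parallel to EH meets line DH ⇒ Y = (1, -25)
4. Z is the midpoint of YF ⇒ Z = (3/8, -95/8)
2·[DHZ] = -5/24, 2·[FED] = 1/4
[DHZ]:[FED] = -5/24:1/4 = -5/6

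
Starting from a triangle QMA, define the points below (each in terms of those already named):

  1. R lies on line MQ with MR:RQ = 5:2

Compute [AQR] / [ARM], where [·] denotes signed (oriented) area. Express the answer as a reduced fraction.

[AQR]:[ARM] = 2/5

Choose coordinates Q = (0, 0), M = (1, 0), A = (0, 1).
1. R lies on line MQ with MR:RQ = 5:2 ⇒ R = (2/7, 0)
2·[AQR] = 2/7, 2·[ARM] = 5/7
[AQR]:[ARM] = 2/7:5/7 = 2/5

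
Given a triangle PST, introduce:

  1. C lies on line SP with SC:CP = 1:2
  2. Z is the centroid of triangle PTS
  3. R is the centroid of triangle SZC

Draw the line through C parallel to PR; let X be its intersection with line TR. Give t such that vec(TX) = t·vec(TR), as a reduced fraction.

Set P = (0, 0), S = (1, 0), T = (0, 1); any affine frame gives the same invariant.
1. C lies on line SP with SC:CP = 1:2 ⇒ C = (2/3, 0)
2. Z is the centroid of triangle PTS ⇒ Z = (1/3, 1/3)
3. R is the centroid of triangle SZC ⇒ R = (2/3, 1/9)
through C parallel to PR: direction (2/3, 1/9); meets TR at X = (20/27, 1/81)
X = T + t·(R−T) with t = 10/9

t = 10/9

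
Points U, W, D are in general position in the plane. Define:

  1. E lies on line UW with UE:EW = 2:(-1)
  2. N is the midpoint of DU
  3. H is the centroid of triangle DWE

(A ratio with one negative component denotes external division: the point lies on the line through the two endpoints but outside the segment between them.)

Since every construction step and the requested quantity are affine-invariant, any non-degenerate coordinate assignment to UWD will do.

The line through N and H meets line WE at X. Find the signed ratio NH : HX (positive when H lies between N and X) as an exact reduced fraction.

Assign U = (0, 0), W = (1, 0), D = (0, 1) — the answer is frame-independent, so this choice is without loss of generality.
1. E lies on line UW with UE:EW = 2:(-1) ⇒ E = (2, 0)
2. N is the midpoint of DU ⇒ N = (0, 1/2)
3. H is the centroid of triangle DWE ⇒ H = (1, 1/3)
line NH meets WE at X = (3, 0)
H = N + t·(X−N) with t = 1/3, so NH:HX = 1/3:2/3

NH:HX = 1/2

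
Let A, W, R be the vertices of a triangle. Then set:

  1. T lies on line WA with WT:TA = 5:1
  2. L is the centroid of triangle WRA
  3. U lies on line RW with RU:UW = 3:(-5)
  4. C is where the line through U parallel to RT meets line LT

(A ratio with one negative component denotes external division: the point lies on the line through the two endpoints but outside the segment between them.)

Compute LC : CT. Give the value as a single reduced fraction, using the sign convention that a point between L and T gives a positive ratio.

Set A = (0, 0), W = (1, 0), R = (0, 1); any affine frame gives the same invariant.
1. T lies on line WA with WT:TA = 5:1 ⇒ T = (1/6, 0)
2. L is the centroid of triangle WRA ⇒ L = (1/3, 1/3)
3. U lies on line RW with RU:UW = 3:(-5) ⇒ U = (-3/2, 5/2)
4. C is where the line through U parallel to RT meets line LT ⇒ C = (-37/48, -15/8)
C = L + t·(T−L) with t = 53/8, so LC:CT = t:(1−t) = 53/8:-45/8

LC:CT = -53/45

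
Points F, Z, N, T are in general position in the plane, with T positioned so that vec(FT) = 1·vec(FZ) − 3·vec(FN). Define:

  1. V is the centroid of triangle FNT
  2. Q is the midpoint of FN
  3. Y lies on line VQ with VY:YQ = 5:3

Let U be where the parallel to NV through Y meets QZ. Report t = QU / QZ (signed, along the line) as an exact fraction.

Choose coordinates F = (0, 0), Z = (1, 0), N = (0, 1), T = (1, -3).
1. V is the centroid of triangle FNT ⇒ V = (1/3, -2/3)
2. Q is the midpoint of FN ⇒ Q = (0, 1/2)
3. Y lies on line VQ with VY:YQ = 5:3 ⇒ Y = (1/8, 1/16)
through Y parallel to NV: direction (1/3, -5/3); meets QZ at U = (1/24, 23/48)
U = Q + t·(Z−Q) with t = 1/24

t = 1/24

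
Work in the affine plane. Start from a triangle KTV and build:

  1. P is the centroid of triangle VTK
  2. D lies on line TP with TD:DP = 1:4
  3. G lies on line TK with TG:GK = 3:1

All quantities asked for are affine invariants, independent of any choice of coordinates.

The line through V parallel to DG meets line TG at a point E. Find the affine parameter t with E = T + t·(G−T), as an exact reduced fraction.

t = 41/3

Work in coordinates with K = (0, 0), T = (1, 0), V = (0, 1).
1. P is the centroid of triangle VTK ⇒ P = (1/3, 1/3)
2. D lies on line TP with TD:DP = 1:4 ⇒ D = (13/15, 1/15)
3. G lies on line TK with TG:GK = 3:1 ⇒ G = (1/4, 0)
through V parallel to DG: direction (-37/60, -1/15); meets TG at E = (-37/4, 0)
E = T + t·(G−T) with t = 41/3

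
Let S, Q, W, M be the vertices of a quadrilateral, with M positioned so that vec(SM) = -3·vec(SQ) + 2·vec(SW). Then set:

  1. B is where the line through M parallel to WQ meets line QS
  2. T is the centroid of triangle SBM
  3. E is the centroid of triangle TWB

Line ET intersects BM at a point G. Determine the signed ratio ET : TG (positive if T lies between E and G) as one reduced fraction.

Choose coordinates S = (0, 0), Q = (1, 0), W = (0, 1), M = (-3, 2).
1. B is where the line through M parallel to WQ meets line QS ⇒ B = (-1, 0)
2. T is the centroid of triangle SBM ⇒ T = (-4/3, 2/3)
3. E is the centroid of triangle TWB ⇒ E = (-7/9, 5/9)
line ET meets BM at G = (-7/4, 3/4)
T = E + t·(G−E) with t = 4/7, so ET:TG = 4/7:3/7

ET:TG = 4/3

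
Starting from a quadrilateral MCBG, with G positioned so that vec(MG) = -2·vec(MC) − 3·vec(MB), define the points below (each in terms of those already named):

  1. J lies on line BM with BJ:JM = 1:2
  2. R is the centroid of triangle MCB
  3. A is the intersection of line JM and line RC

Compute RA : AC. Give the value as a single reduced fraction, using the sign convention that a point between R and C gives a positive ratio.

RA:AC = -1/3

Assign M = (0, 0), C = (1, 0), B = (0, 1), G = (-2, -3) — the answer is frame-independent, so this choice is without loss of generality.
1. J lies on line BM with BJ:JM = 1:2 ⇒ J = (0, 2/3)
2. R is the centroid of triangle MCB ⇒ R = (1/3, 1/3)
3. A is the intersection of line JM and line RC ⇒ A = (0, 1/2)
A = R + t·(C−R) with t = -1/2, so RA:AC = t:(1−t) = -1/2:3/2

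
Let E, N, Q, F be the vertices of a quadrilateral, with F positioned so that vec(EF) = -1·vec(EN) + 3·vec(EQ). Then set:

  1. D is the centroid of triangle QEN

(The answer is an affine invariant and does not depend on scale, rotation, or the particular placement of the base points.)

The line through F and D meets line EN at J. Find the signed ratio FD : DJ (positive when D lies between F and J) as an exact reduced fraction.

Assign E = (0, 0), N = (1, 0), Q = (0, 1), F = (-1, 3) — the answer is frame-independent, so this choice is without loss of generality.
1. D is the centroid of triangle QEN ⇒ D = (1/3, 1/3)
line FD meets EN at J = (1/2, 0)
D = F + t·(J−F) with t = 8/9, so FD:DJ = 8/9:1/9

FD:DJ = 8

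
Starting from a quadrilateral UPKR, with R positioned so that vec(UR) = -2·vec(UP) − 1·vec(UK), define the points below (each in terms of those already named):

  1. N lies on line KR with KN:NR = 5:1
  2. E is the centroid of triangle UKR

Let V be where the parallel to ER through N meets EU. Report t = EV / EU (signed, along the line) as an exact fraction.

Assign U = (0, 0), P = (1, 0), K = (0, 1), R = (-2, -1) — the answer is frame-independent, so this choice is without loss of generality.
1. N lies on line KR with KN:NR = 5:1 ⇒ N = (-5/3, -2/3)
2. E is the centroid of triangle UKR ⇒ E = (-2/3, 0)
through N parallel to ER: direction (-4/3, -1); meets EU at V = (-7/9, 0)
V = E + t·(U−E) with t = -1/6

t = -1/6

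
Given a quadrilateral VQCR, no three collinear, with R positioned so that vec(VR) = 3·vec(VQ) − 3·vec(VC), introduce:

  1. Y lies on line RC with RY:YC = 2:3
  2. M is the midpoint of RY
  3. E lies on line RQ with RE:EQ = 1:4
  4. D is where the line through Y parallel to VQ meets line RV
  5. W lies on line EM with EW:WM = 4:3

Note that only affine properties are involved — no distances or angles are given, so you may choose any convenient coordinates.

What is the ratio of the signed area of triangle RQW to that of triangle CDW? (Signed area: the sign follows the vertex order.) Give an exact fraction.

[RQW]:[CDW] = 20/239

Set V = (0, 0), Q = (1, 0), C = (0, 1), R = (3, -3); any affine frame gives the same invariant.
1. Y lies on line RC with RY:YC = 2:3 ⇒ Y = (9/5, -7/5)
2. M is the midpoint of RY ⇒ M = (12/5, -11/5)
3. E lies on line RQ with RE:EQ = 1:4 ⇒ E = (13/5, -12/5)
4. D is where the line through Y parallel to VQ meets line RV ⇒ D = (7/5, -7/5)
5. W lies on line EM with EW:WM = 4:3 ⇒ W = (87/35, -16/7)
2·[RQW] = 4/35, 2·[CDW] = 239/175
[RQW]:[CDW] = 4/35:239/175 = 20/239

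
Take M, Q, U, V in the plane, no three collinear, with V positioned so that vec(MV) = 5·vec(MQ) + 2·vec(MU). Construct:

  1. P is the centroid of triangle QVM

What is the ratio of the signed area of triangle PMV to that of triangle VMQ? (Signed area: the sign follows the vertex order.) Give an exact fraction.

Assign M = (0, 0), Q = (1, 0), U = (0, 1), V = (5, 2) — the answer is frame-independent, so this choice is without loss of generality.
1. P is the centroid of triangle QVM ⇒ P = (2, 2/3)
2·[PMV] = -2/3, 2·[VMQ] = 2
[PMV]:[VMQ] = -2/3:2 = -1/3

[PMV]:[VMQ] = -1/3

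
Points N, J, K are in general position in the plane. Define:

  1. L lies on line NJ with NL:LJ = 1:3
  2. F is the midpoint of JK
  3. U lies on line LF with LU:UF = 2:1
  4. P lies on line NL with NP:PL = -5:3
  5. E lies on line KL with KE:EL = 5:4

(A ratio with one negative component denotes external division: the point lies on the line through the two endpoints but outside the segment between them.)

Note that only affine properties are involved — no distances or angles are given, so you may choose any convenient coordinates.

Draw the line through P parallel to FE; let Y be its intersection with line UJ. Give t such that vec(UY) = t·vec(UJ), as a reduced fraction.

t = 19/22

Choose coordinates N = (0, 0), J = (1, 0), K = (0, 1).
1. L lies on line NJ with NL:LJ = 1:3 ⇒ L = (1/4, 0)
2. F is the midpoint of JK ⇒ F = (1/2, 1/2)
3. U lies on line LF with LU:UF = 2:1 ⇒ U = (5/12, 1/3)
4. P lies on line NL with NP:PL = -5:3 ⇒ P = (5/8, 0)
5. E lies on line KL with KE:EL = 5:4 ⇒ E = (5/36, 4/9)
through P parallel to FE: direction (-13/36, -1/18); meets UJ at Y = (81/88, 1/22)
Y = U + t·(J−U) with t = 19/22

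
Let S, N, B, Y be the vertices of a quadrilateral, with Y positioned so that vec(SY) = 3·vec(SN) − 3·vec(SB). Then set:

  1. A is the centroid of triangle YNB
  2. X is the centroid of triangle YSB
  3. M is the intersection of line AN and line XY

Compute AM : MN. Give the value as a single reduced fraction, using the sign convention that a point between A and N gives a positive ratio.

AM:MN = -7/12

Work in coordinates with S = (0, 0), N = (1, 0), B = (0, 1), Y = (3, -3).
1. A is the centroid of triangle YNB ⇒ A = (4/3, -2/3)
2. X is the centroid of triangle YSB ⇒ X = (1, -2/3)
3. M is the intersection of line AN and line XY ⇒ M = (9/5, -8/5)
M = A + t·(N−A) with t = -7/5, so AM:MN = t:(1−t) = -7/5:12/5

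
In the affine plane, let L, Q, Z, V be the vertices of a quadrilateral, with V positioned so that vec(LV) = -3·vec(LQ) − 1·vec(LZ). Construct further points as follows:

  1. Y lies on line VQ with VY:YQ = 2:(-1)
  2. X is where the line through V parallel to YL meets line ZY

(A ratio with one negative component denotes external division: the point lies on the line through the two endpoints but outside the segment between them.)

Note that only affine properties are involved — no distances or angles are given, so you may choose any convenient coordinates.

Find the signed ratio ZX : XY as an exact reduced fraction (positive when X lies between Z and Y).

ZX:XY = -7/2

Set L = (0, 0), Q = (1, 0), Z = (0, 1), V = (-3, -1); any affine frame gives the same invariant.
1. Y lies on line VQ with VY:YQ = 2:(-1) ⇒ Y = (5, 1)
2. X is where the line through V parallel to YL meets line ZY ⇒ X = (7, 1)
X = Z + t·(Y−Z) with t = 7/5, so ZX:XY = t:(1−t) = 7/5:-2/5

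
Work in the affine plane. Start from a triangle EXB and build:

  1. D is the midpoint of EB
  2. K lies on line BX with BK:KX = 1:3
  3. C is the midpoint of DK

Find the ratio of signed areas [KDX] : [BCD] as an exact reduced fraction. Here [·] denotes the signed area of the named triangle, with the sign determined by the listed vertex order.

Assign E = (0, 0), X = (1, 0), B = (0, 1) — the answer is frame-independent, so this choice is without loss of generality.
1. D is the midpoint of EB ⇒ D = (0, 1/2)
2. K lies on line BX with BK:KX = 1:3 ⇒ K = (1/4, 3/4)
3. C is the midpoint of DK ⇒ C = (1/8, 5/8)
2·[KDX] = 3/8, 2·[BCD] = -1/16
[KDX]:[BCD] = 3/8:-1/16 = -6

[KDX]:[BCD] = -6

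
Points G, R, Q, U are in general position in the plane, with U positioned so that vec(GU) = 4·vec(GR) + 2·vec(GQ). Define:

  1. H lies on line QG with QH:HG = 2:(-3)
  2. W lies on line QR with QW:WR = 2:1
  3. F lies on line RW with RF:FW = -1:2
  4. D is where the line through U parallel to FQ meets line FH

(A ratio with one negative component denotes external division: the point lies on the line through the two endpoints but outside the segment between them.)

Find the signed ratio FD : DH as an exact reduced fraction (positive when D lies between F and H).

Choose coordinates G = (0, 0), R = (1, 0), Q = (0, 1), U = (4, 2).
1. H lies on line QG with QH:HG = 2:(-3) ⇒ H = (0, 3)
2. W lies on line QR with QW:WR = 2:1 ⇒ W = (2/3, 1/3)
3. F lies on line RW with RF:FW = -1:2 ⇒ F = (4/3, -1/3)
4. D is where the line through U parallel to FQ meets line FH ⇒ D = (-2, 8)
D = F + t·(H−F) with t = 5/2, so FD:DH = t:(1−t) = 5/2:-3/2

FD:DH = -5/3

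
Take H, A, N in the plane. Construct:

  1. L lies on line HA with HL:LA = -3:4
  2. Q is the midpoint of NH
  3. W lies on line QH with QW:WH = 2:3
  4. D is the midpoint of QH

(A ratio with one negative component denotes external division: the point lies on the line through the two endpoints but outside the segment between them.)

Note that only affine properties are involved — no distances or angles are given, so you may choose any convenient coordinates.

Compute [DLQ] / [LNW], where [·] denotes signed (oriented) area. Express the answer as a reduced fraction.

[DLQ]:[LNW] = 5/14

Work in coordinates with H = (0, 0), A = (1, 0), N = (0, 1).
1. L lies on line HA with HL:LA = -3:4 ⇒ L = (-3, 0)
2. Q is the midpoint of NH ⇒ Q = (0, 1/2)
3. W lies on line QH with QW:WH = 2:3 ⇒ W = (0, 3/10)
4. D is the midpoint of QH ⇒ D = (0, 1/4)
2·[DLQ] = -3/4, 2·[LNW] = -21/10
[DLQ]:[LNW] = -3/4:-21/10 = 5/14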